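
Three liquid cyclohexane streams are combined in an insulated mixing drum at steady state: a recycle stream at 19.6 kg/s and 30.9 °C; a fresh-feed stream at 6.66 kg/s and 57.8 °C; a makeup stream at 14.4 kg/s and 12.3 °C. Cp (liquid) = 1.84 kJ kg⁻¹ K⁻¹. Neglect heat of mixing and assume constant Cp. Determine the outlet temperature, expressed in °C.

No heat crosses the boundary, so H_out = H_in.
Σ ṁᵢCp,ᵢTᵢ = 19.6×1.84×30.9 + 6.66×1.84×57.8 + 14.4×1.84×12.3 = 2148.6
Σ ṁᵢCp,ᵢ = 19.6×1.84 + 6.66×1.84 + 14.4×1.84 = 74.814
T_out = 2148.6 / 74.814 = 28.719 °C

T_out = 28.7 °C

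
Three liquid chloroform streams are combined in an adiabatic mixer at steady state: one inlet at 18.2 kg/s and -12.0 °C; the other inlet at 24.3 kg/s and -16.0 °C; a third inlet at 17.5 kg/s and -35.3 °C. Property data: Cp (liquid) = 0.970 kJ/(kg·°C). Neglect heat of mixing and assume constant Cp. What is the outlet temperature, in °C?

T_out = -20.4 °C

Adiabatic, steady state ⇒ Σ ṁᵢCp,ᵢ(T_out − Tᵢ) = 0
T_out = Σ ṁᵢCp,ᵢTᵢ / Σ ṁᵢCp,ᵢ
      = -1188.2 / 58.2 = -20.416 °C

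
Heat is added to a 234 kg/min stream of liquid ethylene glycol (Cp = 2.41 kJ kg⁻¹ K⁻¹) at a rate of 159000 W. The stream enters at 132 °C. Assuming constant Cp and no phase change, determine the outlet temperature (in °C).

T_out = 149 °C

Q = 159000 W = 9540 kJ/min
ΔT = Q/(ṁ·Cp) = 9540/(234×2.41) = 16.917 K
T_out = 132 + 16.917 = 148.92 °C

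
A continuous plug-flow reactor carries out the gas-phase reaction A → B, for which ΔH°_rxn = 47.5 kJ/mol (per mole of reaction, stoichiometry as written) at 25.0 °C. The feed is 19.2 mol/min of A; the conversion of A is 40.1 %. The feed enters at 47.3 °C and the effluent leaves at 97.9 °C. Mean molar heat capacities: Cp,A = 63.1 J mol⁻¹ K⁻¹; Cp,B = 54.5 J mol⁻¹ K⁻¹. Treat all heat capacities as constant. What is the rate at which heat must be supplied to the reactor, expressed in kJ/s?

Q_in = 7.04 kJ/s

Extent of reaction ξ = 0.401 × 19.2 = 7.6992 mol/min
Reaction term: ξ·ΔH°_rxn = 7.6992 × 47.5 = 365.71 kJ/min
Sensible, feed 47.3→25 °C: -27.017 kJ/min
Outlet flows (mol/min): A 11.501, B 7.6992
Sensible, products 25→97.9 °C: 83.493 kJ/min
Q = ΔH = 422.19 kJ/min = 7.0365 kW
Heat supplied = 7.0365 kJ/s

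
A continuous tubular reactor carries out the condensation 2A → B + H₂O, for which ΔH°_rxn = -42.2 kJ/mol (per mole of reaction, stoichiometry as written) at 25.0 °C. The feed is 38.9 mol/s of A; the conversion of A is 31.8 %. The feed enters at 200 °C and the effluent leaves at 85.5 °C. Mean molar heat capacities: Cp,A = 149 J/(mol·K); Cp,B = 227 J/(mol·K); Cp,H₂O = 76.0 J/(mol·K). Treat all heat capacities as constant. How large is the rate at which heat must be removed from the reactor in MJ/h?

Q_out = 3320 MJ/h

Extent of reaction ξ = 0.318 × 38.9 / 2 = 6.1851 mol/s
Reaction term: ξ·ΔH°_rxn = 6.1851 × -42.2 = -261.01 kJ/s
Sensible, feed 200→25 °C: -1014.3 kJ/s
Outlet flows (mol/s): A 26.53, B 6.1851, H₂O 6.1851
Sensible, products 25→85.5 °C: 352.54 kJ/s
Q = ΔH = -922.79 kJ/s = -922.79 kW
Heat removed = 3322.1 MJ/h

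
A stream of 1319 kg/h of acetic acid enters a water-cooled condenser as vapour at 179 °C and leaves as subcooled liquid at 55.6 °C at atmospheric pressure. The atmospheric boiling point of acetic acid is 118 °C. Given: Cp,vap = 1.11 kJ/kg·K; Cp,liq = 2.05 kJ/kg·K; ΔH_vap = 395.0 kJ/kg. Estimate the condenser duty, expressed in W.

vapour 179→118 °C: -67.71 kJ/kg
condensation at 118 °C: -395 kJ/kg
liquid 118→55.6 °C: -127.92 kJ/kg
Δh = -67.71 + -395 + -127.92 = -590.63 kJ/kg
Q = ṁ·Δh = 1319 kg/h × -590.63 kJ/kg = -779040 kJ/h
|Q| = 216.4 kW = 216400 W

Q_c = 216000 W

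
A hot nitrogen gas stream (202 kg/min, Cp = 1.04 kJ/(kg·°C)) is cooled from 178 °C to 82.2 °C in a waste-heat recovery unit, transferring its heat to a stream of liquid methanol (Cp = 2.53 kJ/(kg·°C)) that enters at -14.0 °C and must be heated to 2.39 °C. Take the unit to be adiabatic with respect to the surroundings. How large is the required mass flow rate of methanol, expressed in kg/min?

ṁ_c = 485 kg/min

Heat released by hot stream: Q = 202 × 1.04 × (178 − 82.2) = 20126 kJ/min
Energy balance on cold side (adiabatic exchanger): Q = ṁ_c·Cp_c·(T_c,out − T_c,in)
ṁ_c = 20126 / [2.53 × (2.39 − -14.0)] = 485.35 kg/min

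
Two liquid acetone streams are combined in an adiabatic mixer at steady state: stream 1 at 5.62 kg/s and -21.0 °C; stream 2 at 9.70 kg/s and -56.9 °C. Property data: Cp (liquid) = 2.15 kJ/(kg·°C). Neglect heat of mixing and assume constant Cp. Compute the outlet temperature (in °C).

Energy balance with Q = 0: Σ ṁᵢCp,ᵢ(T_out − Tᵢ) = 0
T_out = Σ ṁᵢCp,ᵢTᵢ / Σ ṁᵢCp,ᵢ
      = -1440.4 / 32.938 = -43.73 °C

T_out = -43.7 °C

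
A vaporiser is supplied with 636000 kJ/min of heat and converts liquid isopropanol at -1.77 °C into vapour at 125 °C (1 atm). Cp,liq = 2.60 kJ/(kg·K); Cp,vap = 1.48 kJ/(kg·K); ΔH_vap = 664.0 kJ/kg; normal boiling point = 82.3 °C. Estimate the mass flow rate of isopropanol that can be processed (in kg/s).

Δh = 2.60×(82.3−-1.77) + 664.0 + 1.48×(125−82.3) = 945.78 kJ/kg
Q = 636000 kJ/min = 10600 kJ/s = 10600 kJ/s
ṁ = Q/Δh = 10600 / 945.78 = 11.208 kg/s

ṁ = 11.2 kg/s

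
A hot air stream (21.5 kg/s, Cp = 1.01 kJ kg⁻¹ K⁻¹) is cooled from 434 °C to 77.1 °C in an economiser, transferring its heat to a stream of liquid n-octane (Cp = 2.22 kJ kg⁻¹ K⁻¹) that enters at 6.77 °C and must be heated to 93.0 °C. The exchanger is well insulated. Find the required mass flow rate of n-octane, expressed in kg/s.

Heat released by hot stream: Q = 21.5 × 1.01 × (434 − 77.1) = 7750.1 kJ/s
Energy balance on cold side (adiabatic exchanger): Q = ṁ_c·Cp_c·(T_c,out − T_c,in)
ṁ_c = 7750.1 / [2.22 × (93.0 − 6.77)] = 40.485 kg/s

ṁ_c = 40.5 kg/s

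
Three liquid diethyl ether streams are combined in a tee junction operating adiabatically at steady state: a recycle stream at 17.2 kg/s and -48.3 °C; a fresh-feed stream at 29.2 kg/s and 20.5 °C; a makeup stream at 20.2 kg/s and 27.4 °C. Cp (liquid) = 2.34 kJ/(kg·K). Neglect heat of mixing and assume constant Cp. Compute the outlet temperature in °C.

Adiabatic, steady state ⇒ Σ ṁᵢCp,ᵢ(T_out − Tᵢ) = 0
T_out = Σ ṁᵢCp,ᵢTᵢ / Σ ṁᵢCp,ᵢ
      = 751.89 / 155.84 = 4.8246 °C

T_out = 4.82 °C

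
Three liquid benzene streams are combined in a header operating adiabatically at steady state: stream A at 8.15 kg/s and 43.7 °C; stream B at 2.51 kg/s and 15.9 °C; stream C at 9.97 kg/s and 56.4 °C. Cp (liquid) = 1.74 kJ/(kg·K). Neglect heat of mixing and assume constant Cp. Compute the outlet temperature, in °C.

T_out = 46.5 °C

Adiabatic, steady state ⇒ Σ ṁᵢCp,ᵢ(T_out − Tᵢ) = 0
T_out = Σ ṁᵢCp,ᵢTᵢ / Σ ṁᵢCp,ᵢ
      = 1667.6 / 35.896 = 46.455 °C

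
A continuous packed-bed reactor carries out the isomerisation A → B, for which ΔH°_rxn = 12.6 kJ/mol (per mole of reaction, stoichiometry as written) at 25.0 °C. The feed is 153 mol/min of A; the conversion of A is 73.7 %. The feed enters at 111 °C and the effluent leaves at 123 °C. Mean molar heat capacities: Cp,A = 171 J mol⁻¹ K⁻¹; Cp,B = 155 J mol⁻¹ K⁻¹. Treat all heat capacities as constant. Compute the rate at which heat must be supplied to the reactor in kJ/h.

Extent of reaction ξ = 0.737 × 153 = 112.76 mol/min
Reaction term: ξ·ΔH°_rxn = 112.76 × 12.6 = 1420.8 kJ/min
Sensible, feed 111→25 °C: -2250 kJ/min
Outlet flows (mol/min): A 40.239, B 112.76
Sensible, products 25→123 °C: 2387.2 kJ/min
Q = ΔH = 1557.9 kJ/min = 25.966 kW
Heat supplied = 93476 kJ/h

Q_in = 93500 kJ/h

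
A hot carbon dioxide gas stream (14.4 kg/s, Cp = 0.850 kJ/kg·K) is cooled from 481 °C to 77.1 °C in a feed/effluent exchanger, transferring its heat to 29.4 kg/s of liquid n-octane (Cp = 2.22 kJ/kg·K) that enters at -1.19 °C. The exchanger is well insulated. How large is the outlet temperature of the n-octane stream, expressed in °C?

T_c,out = 74.6 °C

Heat released by hot stream: Q = 14.4 × 0.850 × (481 − 77.1) = 4943.7 kJ/s
Energy balance on cold side (adiabatic exchanger): Q = ṁ_c·Cp_c·(T_c,out − T_c,in)
T_c,out = -1.19 + 4943.7/(29.4 × 2.22) = 74.555 °C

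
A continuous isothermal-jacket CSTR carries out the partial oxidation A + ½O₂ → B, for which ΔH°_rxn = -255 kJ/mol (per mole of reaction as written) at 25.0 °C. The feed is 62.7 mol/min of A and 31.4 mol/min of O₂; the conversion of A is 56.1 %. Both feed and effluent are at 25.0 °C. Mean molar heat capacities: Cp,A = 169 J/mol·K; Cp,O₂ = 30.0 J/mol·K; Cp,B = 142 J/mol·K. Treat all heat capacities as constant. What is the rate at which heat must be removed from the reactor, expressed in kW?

Q_out = 149 kW

Extent of reaction ξ = 0.561 × 62.7 = 35.175 mol/min
Reaction term: ξ·ΔH°_rxn = 35.175 × -255 = -8969.5 kJ/min
Q = ΔH = -8969.5 kJ/min = -149.49 kW
Heat removed = 149.49 kW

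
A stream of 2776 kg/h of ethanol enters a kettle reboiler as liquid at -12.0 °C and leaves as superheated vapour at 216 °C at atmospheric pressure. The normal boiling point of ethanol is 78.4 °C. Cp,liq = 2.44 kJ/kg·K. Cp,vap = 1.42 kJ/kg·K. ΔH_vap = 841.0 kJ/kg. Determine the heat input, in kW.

liquid -12.0→78.4 °C: 220.58 kJ/kg
vaporisation at 78.4 °C: 841 kJ/kg
vapour 78.4→216 °C: 195.39 kJ/kg
Δh = 220.58 + 841 + 195.39 = 1257 kJ/kg
Q = ṁ·Δh = 2776 kg/h × 1257 kJ/kg = 3.4893e+06 kJ/h
|Q| = 969.26 kW

Q = 969 kW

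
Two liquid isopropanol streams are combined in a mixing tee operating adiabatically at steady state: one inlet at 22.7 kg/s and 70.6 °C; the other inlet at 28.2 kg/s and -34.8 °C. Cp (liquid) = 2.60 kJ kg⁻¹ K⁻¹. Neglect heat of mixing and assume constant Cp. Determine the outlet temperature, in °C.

T_out = 12.2 °C

No heat crosses the boundary, so H_out = H_in.
T_out = Σ ṁᵢCp,ᵢTᵢ / Σ ṁᵢCp,ᵢ
      = 1615.3 / 132.34 = 12.206 °C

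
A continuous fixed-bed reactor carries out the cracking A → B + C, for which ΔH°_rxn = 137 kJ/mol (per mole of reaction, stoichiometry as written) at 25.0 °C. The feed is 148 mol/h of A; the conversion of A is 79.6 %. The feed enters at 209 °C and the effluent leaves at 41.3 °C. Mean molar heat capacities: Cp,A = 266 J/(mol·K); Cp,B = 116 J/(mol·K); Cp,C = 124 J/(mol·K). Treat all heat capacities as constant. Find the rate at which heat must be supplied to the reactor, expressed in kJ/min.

Extent of reaction ξ = 0.796 × 148 = 117.81 mol/h
Reaction term: ξ·ΔH°_rxn = 117.81 × 137 = 16140 kJ/h
Sensible, feed 209→25 °C: -7243.7 kJ/h
Outlet flows (mol/h): A 30.192, B 117.81, C 117.81
Sensible, products 25→41.3 °C: 591.77 kJ/h
Q = ΔH = 9487.8 kJ/h = 2.6355 kW
Heat supplied = 158.13 kJ/min

Q_in = 158 kJ/min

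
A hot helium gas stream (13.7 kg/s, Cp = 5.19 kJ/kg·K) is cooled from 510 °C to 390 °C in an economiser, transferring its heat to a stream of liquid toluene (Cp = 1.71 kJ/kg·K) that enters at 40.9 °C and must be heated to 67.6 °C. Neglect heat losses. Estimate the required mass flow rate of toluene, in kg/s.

Heat released by hot stream: Q = 13.7 × 5.19 × (510 − 390) = 8532.4 kJ/s
Energy balance on cold side (adiabatic exchanger): Q = ṁ_c·Cp_c·(T_c,out − T_c,in)
ṁ_c = 8532.4 / [1.71 × (67.6 − 40.9)] = 186.88 kg/s

ṁ_c = 187 kg/s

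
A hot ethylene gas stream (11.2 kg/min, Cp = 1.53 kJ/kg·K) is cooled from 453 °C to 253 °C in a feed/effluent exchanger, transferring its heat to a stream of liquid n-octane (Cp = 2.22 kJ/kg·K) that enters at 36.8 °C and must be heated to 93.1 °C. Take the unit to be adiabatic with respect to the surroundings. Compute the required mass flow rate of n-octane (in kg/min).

ṁ_c = 27.4 kg/min

Heat released by hot stream: Q = 11.2 × 1.53 × (453 − 253) = 3427.2 kJ/min
Energy balance on cold side (adiabatic exchanger): Q = ṁ_c·Cp_c·(T_c,out − T_c,in)
ṁ_c = 3427.2 / [2.22 × (93.1 − 36.8)] = 27.421 kg/min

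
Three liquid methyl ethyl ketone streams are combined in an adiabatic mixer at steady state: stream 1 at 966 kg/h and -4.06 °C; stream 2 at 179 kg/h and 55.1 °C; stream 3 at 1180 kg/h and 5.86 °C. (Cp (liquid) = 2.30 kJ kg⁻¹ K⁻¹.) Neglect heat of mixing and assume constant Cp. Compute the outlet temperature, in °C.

T_out = 5.53 °C

No heat crosses the boundary, so H_out = H_in.
Σ ṁᵢCp,ᵢTᵢ = 966×2.30×-4.06 + 179×2.30×55.1 + 1180×2.30×5.86 = 29568
Σ ṁᵢCp,ᵢ = 966×2.30 + 179×2.30 + 1180×2.30 = 5347.5
T_out = 29568 / 5347.5 = 5.5294 °C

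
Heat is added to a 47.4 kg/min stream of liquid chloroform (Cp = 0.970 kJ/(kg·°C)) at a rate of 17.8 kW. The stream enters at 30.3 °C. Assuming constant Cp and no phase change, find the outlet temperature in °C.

Q = 17.8 kW = 1068 kJ/min
ΔT = Q/(ṁ·Cp) = 1068/(47.4×0.970) = 23.229 K
T_out = 30.3 + 23.229 = 53.529 °C

T_out = 53.5 °C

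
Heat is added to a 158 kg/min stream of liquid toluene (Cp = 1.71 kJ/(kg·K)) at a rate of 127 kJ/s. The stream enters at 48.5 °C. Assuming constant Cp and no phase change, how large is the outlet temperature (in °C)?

T_out = 76.7 °C

Q = 127 kJ/s = 7620 kJ/min
ΔT = Q/(ṁ·Cp) = 7620/(158×1.71) = 28.203 K
T_out = 48.5 + 28.203 = 76.703 °C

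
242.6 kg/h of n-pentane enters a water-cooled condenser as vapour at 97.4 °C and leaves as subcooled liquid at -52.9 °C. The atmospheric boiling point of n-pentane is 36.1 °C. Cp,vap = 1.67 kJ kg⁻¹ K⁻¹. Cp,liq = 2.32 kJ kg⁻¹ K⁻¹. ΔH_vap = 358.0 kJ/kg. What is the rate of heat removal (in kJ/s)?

Q_c = 44.9 kJ/s

vapour 97.4→36.1 °C: -102.37 kJ/kg
condensation at 36.1 °C: -358 kJ/kg
liquid 36.1→-52.9 °C: -206.48 kJ/kg
Δh = -102.37 + -358 + -206.48 = -666.85 kJ/kg
Q = ṁ·Δh = 242.6 kg/h × -666.85 kJ/kg = -161780 kJ/h
|Q| = 44.938 kW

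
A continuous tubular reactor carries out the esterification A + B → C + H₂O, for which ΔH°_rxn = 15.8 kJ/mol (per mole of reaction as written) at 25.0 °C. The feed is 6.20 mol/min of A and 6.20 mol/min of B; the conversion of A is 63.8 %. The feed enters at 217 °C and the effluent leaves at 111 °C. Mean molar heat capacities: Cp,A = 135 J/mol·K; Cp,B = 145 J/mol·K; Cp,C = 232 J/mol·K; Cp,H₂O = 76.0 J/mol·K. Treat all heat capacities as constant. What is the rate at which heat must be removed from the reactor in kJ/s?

Q_out = 1.87 kJ/s

Extent of reaction ξ = 0.638 × 6.20 = 3.9556 mol/min
Reaction term: ξ·ΔH°_rxn = 3.9556 × 15.8 = 62.498 kJ/min
Sensible, feed 217→25 °C: -333.31 kJ/min
Outlet flows (mol/min): A 2.2444, B 2.2444, C 3.9556, H₂O 3.9556
Sensible, products 25→111 °C: 158.82 kJ/min
Q = ΔH = -111.99 kJ/min = -1.8665 kW
Heat removed = 1.8665 kJ/s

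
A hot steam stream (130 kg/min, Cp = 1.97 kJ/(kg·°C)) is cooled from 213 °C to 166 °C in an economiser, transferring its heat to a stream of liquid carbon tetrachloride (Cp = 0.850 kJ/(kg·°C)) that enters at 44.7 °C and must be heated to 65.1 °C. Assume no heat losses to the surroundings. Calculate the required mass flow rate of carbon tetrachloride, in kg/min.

ṁ_c = 694 kg/min

Heat released by hot stream: Q = 130 × 1.97 × (213 − 166) = 12037 kJ/min
Energy balance on cold side (adiabatic exchanger): Q = ṁ_c·Cp_c·(T_c,out − T_c,in)
ṁ_c = 12037 / [0.850 × (65.1 − 44.7)] = 694.16 kg/min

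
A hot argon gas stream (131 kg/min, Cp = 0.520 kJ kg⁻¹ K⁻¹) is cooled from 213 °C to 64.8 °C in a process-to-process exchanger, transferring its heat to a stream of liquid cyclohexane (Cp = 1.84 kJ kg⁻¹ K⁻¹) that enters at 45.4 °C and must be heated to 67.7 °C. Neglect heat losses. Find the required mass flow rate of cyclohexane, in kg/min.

ṁ_c = 246 kg/min

Heat released by hot stream: Q = 131 × 0.520 × (213 − 64.8) = 10095 kJ/min
Energy balance on cold side (adiabatic exchanger): Q = ṁ_c·Cp_c·(T_c,out − T_c,in)
ṁ_c = 10095 / [1.84 × (67.7 − 45.4)] = 246.04 kg/min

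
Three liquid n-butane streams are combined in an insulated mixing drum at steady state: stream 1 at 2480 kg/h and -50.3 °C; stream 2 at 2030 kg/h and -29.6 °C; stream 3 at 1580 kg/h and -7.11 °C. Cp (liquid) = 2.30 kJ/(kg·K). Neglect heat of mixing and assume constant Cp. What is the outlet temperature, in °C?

T_out = -32.2 °C

Adiabatic, steady state ⇒ Σ ṁᵢCp,ᵢ(T_out − Tᵢ) = 0
Σ ṁᵢCp,ᵢTᵢ = 2480×2.30×-50.3 + 2030×2.30×-29.6 + 1580×2.30×-7.11 = -450950
Σ ṁᵢCp,ᵢ = 2480×2.30 + 2030×2.30 + 1580×2.30 = 14007
T_out = -450950 / 14007 = -32.195 °C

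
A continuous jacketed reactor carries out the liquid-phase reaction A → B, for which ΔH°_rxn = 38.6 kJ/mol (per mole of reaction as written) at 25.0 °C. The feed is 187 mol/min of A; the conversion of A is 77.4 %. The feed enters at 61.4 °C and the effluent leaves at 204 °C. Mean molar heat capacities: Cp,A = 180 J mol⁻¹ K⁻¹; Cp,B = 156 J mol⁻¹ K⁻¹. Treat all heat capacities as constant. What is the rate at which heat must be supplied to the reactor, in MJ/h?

Q_in = 586 MJ/h

Extent of reaction ξ = 0.774 × 187 = 144.74 mol/min
Reaction term: ξ·ΔH°_rxn = 144.74 × 38.6 = 5586.9 kJ/min
Sensible, feed 61.4→25 °C: -1225.2 kJ/min
Outlet flows (mol/min): A 42.262, B 144.74
Sensible, products 25→204 °C: 5403.3 kJ/min
Q = ΔH = 9765 kJ/min = 162.75 kW
Heat supplied = 585.9 MJ/h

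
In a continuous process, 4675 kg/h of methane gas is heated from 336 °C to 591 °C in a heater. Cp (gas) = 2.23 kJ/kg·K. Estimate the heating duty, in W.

Q = ṁ·Cp·ΔT = 4675 × 2.23 × (591 − 336) = 2.6584e+06 kJ/h
Converting: 2.6584e+06 / 3600 s = 738.46 kW
Heating duty = 738460 W

Q = 738000 W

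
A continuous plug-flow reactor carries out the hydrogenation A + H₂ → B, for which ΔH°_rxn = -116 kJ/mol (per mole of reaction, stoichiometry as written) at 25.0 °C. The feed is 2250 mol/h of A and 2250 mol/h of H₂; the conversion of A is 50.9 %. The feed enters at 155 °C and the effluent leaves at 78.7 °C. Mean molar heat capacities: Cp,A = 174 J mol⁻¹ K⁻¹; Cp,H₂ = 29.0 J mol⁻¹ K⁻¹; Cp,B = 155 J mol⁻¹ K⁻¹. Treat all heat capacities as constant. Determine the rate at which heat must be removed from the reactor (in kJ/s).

Q_out = 47.4 kJ/s

Extent of reaction ξ = 0.509 × 2250 = 1145.2 mol/h
Reaction term: ξ·ΔH°_rxn = 1145.2 × -116 = -132850 kJ/h
Sensible, feed 155→25 °C: -59378 kJ/h
Outlet flows (mol/h): A 1104.8, H₂ 1104.8, B 1145.2
Sensible, products 25→78.7 °C: 21575 kJ/h
Q = ΔH = -170650 kJ/h = -47.403 kW
Heat removed = 47.403 kJ/s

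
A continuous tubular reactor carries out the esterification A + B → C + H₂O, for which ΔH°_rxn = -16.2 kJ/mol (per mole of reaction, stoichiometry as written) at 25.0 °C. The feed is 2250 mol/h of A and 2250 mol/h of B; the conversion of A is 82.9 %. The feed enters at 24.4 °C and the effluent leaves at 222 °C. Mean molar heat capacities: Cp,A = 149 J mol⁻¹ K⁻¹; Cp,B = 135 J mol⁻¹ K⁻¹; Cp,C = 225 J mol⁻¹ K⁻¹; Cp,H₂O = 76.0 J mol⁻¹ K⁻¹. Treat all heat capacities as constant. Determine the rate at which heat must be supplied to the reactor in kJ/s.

Extent of reaction ξ = 0.829 × 2250 = 1865.2 mol/h
Reaction term: ξ·ΔH°_rxn = 1865.2 × -16.2 = -30217 kJ/h
Sensible, feed 24.4→25 °C: 383.4 kJ/h
Outlet flows (mol/h): A 384.75, B 384.75, C 1865.2, H₂O 1865.2
Sensible, products 25→222 °C: 132130 kJ/h
Q = ΔH = 102300 kJ/h = 28.416 kW
Heat supplied = 28.416 kJ/s

Q_in = 28.4 kJ/s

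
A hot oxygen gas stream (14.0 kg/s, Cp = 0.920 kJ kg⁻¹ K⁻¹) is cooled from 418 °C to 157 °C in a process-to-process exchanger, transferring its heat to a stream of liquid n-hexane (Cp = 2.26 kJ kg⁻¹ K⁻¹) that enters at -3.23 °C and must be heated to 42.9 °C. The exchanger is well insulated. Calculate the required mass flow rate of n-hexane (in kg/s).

ṁ_c = 32.2 kg/s

Heat released by hot stream: Q = 14.0 × 0.920 × (418 − 157) = 3361.7 kJ/s
Energy balance on cold side (adiabatic exchanger): Q = ṁ_c·Cp_c·(T_c,out − T_c,in)
ṁ_c = 3361.7 / [2.26 × (42.9 − -3.23)] = 32.245 kg/s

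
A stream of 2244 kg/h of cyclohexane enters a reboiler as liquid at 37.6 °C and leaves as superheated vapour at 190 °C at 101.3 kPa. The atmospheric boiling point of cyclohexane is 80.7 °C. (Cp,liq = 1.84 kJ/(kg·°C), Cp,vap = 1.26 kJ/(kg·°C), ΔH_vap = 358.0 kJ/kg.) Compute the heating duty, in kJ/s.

liquid 37.6→80.7 °C: 79.304 kJ/kg
vaporisation at 80.7 °C: 358 kJ/kg
vapour 80.7→190 °C: 137.72 kJ/kg
Δh = 79.304 + 358 + 137.72 = 575.02 kJ/kg
Q = ṁ·Δh = 2244 kg/h × 575.02 kJ/kg = 1.2903e+06 kJ/h
|Q| = 358.43 kW

Q = 358 kJ/s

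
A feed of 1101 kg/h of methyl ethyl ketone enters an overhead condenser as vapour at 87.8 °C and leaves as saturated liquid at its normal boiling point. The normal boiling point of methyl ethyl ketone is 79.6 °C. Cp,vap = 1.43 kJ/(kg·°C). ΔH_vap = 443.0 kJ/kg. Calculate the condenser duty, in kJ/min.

Q_c = 8340 kJ/min

vapour 87.8→79.6 °C: -11.726 kJ/kg
condensation at 79.6 °C: -443 kJ/kg
Δh = -11.726 + -443 = -454.73 kJ/kg
Q = ṁ·Δh = 1101 kg/h × -454.73 kJ/kg = -500650 kJ/h
|Q| = 139.07 kW = 8344.2 kJ/min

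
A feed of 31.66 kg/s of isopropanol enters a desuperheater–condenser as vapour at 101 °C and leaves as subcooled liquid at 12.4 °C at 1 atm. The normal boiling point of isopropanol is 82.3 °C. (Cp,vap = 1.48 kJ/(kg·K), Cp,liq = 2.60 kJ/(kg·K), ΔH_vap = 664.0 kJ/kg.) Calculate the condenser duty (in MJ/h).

vapour 101→82.3 °C: -27.676 kJ/kg
condensation at 82.3 °C: -664 kJ/kg
liquid 82.3→12.4 °C: -181.74 kJ/kg
Δh = -27.676 + -664 + -181.74 = -873.42 kJ/kg
Q = ṁ·Δh = 31.66 kg/s × -873.42 kJ/kg = -27652 kJ/s
|Q| = 27652 kW = 99548 MJ/h

Q_c = 99500 MJ/h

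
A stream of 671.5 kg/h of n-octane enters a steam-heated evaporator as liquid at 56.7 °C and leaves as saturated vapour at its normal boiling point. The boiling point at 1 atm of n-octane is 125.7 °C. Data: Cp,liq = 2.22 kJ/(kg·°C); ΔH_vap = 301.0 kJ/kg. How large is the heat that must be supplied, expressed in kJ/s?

liquid 56.7→125.7 °C: 153.18 kJ/kg
vaporisation at 125.7 °C: 301 kJ/kg
Δh = 153.18 + 301 = 454.18 kJ/kg
Q = ṁ·Δh = 671.5 kg/h × 454.18 kJ/kg = 304980 kJ/h
|Q| = 84.717 kW

Q = 84.7 kJ/s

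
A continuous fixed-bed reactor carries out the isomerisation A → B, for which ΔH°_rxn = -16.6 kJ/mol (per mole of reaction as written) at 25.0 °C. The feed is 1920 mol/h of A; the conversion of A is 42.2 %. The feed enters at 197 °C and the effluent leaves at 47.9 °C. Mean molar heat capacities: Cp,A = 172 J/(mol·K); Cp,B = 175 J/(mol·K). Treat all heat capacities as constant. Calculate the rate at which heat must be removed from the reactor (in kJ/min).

Extent of reaction ξ = 0.422 × 1920 = 810.24 mol/h
Reaction term: ξ·ΔH°_rxn = 810.24 × -16.6 = -13450 kJ/h
Sensible, feed 197→25 °C: -56801 kJ/h
Outlet flows (mol/h): A 1109.8, B 810.24
Sensible, products 25→47.9 °C: 7618.2 kJ/h
Q = ΔH = -62633 kJ/h = -17.398 kW
Heat removed = 1043.9 kJ/min

Q_out = 1040 kJ/min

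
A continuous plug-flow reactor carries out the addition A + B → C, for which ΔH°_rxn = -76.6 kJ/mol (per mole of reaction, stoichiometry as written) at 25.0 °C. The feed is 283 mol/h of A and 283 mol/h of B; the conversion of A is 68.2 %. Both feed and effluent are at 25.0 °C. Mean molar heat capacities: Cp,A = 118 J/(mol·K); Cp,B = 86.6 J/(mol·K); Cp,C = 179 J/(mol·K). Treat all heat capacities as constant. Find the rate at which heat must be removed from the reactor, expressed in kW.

Q_out = 4.11 kW

Extent of reaction ξ = 0.682 × 283 = 193.01 mol/h
Reaction term: ξ·ΔH°_rxn = 193.01 × -76.6 = -14784 kJ/h
Q = ΔH = -14784 kJ/h = -4.1067 kW
Heat removed = 4.1067 kW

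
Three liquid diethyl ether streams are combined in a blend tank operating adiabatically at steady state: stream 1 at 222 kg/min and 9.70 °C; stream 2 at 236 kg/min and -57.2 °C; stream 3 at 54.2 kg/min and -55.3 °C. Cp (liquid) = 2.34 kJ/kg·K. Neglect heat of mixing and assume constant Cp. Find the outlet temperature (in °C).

No heat crosses the boundary, so H_out = H_in.
Σ ṁᵢCp,ᵢTᵢ = 222×2.34×9.70 + 236×2.34×-57.2 + 54.2×2.34×-55.3 = -33563
Σ ṁᵢCp,ᵢ = 222×2.34 + 236×2.34 + 54.2×2.34 = 1198.5
T_out = -33563 / 1198.5 = -28.003 °C

T_out = -28.0 °C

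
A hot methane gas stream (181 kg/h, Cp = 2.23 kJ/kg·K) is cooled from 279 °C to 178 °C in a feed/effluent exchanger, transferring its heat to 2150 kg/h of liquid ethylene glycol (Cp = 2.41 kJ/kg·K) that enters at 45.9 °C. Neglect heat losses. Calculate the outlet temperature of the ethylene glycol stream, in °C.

T_c,out = 53.8 °C

Heat released by hot stream: Q = 181 × 2.23 × (279 − 178) = 40767 kJ/h
Energy balance on cold side (adiabatic exchanger): Q = ṁ_c·Cp_c·(T_c,out − T_c,in)
T_c,out = 45.9 + 40767/(2150 × 2.41) = 53.768 °C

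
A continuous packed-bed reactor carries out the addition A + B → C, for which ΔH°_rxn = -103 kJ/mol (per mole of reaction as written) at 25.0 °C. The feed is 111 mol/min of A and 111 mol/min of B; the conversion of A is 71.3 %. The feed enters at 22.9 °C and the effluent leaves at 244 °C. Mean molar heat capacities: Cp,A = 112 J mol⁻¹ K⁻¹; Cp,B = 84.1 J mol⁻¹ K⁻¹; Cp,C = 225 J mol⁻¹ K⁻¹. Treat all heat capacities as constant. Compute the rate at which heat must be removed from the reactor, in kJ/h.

Extent of reaction ξ = 0.713 × 111 = 79.143 mol/min
Reaction term: ξ·ΔH°_rxn = 79.143 × -103 = -8151.7 kJ/min
Sensible, feed 22.9→25 °C: 45.711 kJ/min
Outlet flows (mol/min): A 31.857, B 31.857, C 79.143
Sensible, products 25→244 °C: 5267.9 kJ/min
Q = ΔH = -2838.1 kJ/min = -47.302 kW
Heat removed = 170290 kJ/h

Q_out = 170000 kJ/h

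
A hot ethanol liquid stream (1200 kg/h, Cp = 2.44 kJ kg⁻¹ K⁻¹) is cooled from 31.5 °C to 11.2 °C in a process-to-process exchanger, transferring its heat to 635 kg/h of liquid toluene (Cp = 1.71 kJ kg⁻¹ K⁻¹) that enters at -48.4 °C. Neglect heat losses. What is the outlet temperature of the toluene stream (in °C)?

Heat released by hot stream: Q = 1200 × 2.44 × (31.5 − 11.2) = 59438 kJ/h
Energy balance on cold side (adiabatic exchanger): Q = ṁ_c·Cp_c·(T_c,out − T_c,in)
T_c,out = -48.4 + 59438/(635 × 1.71) = 6.3391 °C

T_c,out = 6.34 °C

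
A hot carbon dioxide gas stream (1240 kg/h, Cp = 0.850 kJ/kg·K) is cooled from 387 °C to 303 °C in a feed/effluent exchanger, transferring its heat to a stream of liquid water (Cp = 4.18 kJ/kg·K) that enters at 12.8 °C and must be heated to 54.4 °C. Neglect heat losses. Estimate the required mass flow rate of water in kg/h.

ṁ_c = 509 kg/h

Heat released by hot stream: Q = 1240 × 0.850 × (387 − 303) = 88536 kJ/h
Energy balance on cold side (adiabatic exchanger): Q = ṁ_c·Cp_c·(T_c,out − T_c,in)
ṁ_c = 88536 / [4.18 × (54.4 − 12.8)] = 509.16 kg/h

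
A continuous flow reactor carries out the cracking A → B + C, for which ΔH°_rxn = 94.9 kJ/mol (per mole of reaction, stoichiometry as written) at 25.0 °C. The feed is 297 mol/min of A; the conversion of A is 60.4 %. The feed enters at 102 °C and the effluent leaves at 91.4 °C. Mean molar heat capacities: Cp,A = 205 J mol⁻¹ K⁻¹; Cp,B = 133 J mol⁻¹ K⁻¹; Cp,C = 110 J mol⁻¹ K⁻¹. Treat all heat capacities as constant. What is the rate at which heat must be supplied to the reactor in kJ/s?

Q_in = 281 kJ/s

Extent of reaction ξ = 0.604 × 297 = 179.39 mol/min
Reaction term: ξ·ΔH°_rxn = 179.39 × 94.9 = 17024 kJ/min
Sensible, feed 102→25 °C: -4688.1 kJ/min
Outlet flows (mol/min): A 117.61, B 179.39, C 179.39
Sensible, products 25→91.4 °C: 4495.4 kJ/min
Q = ΔH = 16831 kJ/min = 280.52 kW
Heat supplied = 280.52 kJ/s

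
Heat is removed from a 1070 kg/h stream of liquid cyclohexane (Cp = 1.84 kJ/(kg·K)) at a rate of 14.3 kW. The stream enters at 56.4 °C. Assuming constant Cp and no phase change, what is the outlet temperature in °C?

Q = 14.3 kW = 51480 kJ/h
ΔT = Q/(ṁ·Cp) = 51480/(1070×1.84) = 26.148 K
T_out = 56.4 − 26.148 = 30.252 °C

T_out = 30.3 °C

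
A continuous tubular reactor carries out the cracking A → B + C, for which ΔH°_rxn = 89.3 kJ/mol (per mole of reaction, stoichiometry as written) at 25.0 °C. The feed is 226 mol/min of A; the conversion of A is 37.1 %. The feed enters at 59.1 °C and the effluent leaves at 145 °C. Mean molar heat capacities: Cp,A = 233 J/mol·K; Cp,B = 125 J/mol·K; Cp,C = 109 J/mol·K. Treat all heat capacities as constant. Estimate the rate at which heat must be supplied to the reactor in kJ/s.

Extent of reaction ξ = 0.371 × 226 = 83.846 mol/min
Reaction term: ξ·ΔH°_rxn = 83.846 × 89.3 = 7487.4 kJ/min
Sensible, feed 59.1→25 °C: -1795.6 kJ/min
Outlet flows (mol/min): A 142.15, B 83.846, C 83.846
Sensible, products 25→145 °C: 6329 kJ/min
Q = ΔH = 12021 kJ/min = 200.35 kW
Heat supplied = 200.35 kJ/s

Q_in = 200 kJ/s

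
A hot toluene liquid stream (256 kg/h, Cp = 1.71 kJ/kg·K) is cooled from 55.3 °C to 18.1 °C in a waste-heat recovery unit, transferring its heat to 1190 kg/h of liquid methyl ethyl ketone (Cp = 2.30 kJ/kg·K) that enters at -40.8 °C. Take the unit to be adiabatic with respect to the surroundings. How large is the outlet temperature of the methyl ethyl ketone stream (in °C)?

Heat released by hot stream: Q = 256 × 1.71 × (55.3 − 18.1) = 16285 kJ/h
Energy balance on cold side (adiabatic exchanger): Q = ṁ_c·Cp_c·(T_c,out − T_c,in)
T_c,out = -40.8 + 16285/(1190 × 2.30) = -34.85 °C

T_c,out = -34.9 °C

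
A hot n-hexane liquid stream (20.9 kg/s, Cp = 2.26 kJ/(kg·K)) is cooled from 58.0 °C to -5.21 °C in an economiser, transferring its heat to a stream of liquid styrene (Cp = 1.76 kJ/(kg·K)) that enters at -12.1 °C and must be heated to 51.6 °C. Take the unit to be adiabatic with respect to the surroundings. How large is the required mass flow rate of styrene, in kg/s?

Heat released by hot stream: Q = 20.9 × 2.26 × (58.0 − -5.21) = 2985.7 kJ/s
Energy balance on cold side (adiabatic exchanger): Q = ṁ_c·Cp_c·(T_c,out − T_c,in)
ṁ_c = 2985.7 / [1.76 × (51.6 − -12.1)] = 26.631 kg/s

ṁ_c = 26.6 kg/s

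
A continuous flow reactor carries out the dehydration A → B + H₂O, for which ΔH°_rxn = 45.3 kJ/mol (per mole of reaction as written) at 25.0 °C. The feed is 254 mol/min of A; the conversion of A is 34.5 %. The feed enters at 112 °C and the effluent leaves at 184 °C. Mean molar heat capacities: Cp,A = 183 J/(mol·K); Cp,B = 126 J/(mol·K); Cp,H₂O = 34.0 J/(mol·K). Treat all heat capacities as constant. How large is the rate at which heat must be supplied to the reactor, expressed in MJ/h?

Extent of reaction ξ = 0.345 × 254 = 87.63 mol/min
Reaction term: ξ·ΔH°_rxn = 87.63 × 45.3 = 3969.6 kJ/min
Sensible, feed 112→25 °C: -4043.9 kJ/min
Outlet flows (mol/min): A 166.37, B 87.63, H₂O 87.63
Sensible, products 25→184 °C: 7070.2 kJ/min
Q = ΔH = 6995.9 kJ/min = 116.6 kW
Heat supplied = 419.75 MJ/h

Q_in = 420 MJ/h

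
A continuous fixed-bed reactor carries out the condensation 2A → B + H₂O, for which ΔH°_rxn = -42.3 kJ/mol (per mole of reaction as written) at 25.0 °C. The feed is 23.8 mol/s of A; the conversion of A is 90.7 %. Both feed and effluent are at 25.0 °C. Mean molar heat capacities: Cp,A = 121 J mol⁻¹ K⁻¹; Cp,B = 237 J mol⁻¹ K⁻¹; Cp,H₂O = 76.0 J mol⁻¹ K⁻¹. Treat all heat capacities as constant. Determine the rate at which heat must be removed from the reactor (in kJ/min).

Q_out = 27400 kJ/min

Extent of reaction ξ = 0.907 × 23.8 / 2 = 10.793 mol/s
Reaction term: ξ·ΔH°_rxn = 10.793 × -42.3 = -456.56 kJ/s
Q = ΔH = -456.56 kJ/s = -456.56 kW
Heat removed = 27393 kJ/min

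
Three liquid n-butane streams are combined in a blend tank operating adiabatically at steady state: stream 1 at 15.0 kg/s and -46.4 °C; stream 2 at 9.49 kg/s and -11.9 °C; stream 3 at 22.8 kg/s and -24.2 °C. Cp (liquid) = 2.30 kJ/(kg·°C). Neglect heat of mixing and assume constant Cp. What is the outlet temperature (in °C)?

Energy balance with Q = 0: Σ ṁᵢCp,ᵢ(T_out − Tᵢ) = 0
Σ ṁᵢCp,ᵢTᵢ = 15.0×2.30×-46.4 + 9.49×2.30×-11.9 + 22.8×2.30×-24.2 = -3129.6
Σ ṁᵢCp,ᵢ = 15.0×2.30 + 9.49×2.30 + 22.8×2.30 = 108.77
T_out = -3129.6 / 108.77 = -28.773 °C

T_out = -28.8 °C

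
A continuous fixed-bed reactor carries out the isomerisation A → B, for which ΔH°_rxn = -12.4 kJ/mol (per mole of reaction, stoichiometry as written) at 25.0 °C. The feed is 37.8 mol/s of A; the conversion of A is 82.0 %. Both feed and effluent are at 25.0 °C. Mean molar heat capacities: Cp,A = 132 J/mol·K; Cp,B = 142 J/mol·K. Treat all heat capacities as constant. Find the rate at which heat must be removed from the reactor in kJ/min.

Extent of reaction ξ = 0.820 × 37.8 = 30.996 mol/s
Reaction term: ξ·ΔH°_rxn = 30.996 × -12.4 = -384.35 kJ/s
Q = ΔH = -384.35 kJ/s = -384.35 kW
Heat removed = 23061 kJ/min

Q_out = 23100 kJ/min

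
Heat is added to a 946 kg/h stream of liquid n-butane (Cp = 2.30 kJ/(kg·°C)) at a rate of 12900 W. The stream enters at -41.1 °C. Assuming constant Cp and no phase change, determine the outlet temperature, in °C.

T_out = -19.8 °C

Q = 12900 W = 46440 kJ/h
ΔT = Q/(ṁ·Cp) = 46440/(946×2.30) = 21.344 K
T_out = -41.1 + 21.344 = -19.756 °C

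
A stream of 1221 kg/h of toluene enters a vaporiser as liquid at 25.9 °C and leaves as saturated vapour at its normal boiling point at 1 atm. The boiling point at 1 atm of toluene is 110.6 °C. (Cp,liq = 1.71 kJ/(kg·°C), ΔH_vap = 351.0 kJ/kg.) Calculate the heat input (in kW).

Q = 168 kW

liquid 25.9→110.6 °C: 144.84 kJ/kg
vaporisation at 110.6 °C: 351 kJ/kg
Δh = 144.84 + 351 = 495.84 kJ/kg
Q = ṁ·Δh = 1221 kg/h × 495.84 kJ/kg = 605420 kJ/h
|Q| = 168.17 kW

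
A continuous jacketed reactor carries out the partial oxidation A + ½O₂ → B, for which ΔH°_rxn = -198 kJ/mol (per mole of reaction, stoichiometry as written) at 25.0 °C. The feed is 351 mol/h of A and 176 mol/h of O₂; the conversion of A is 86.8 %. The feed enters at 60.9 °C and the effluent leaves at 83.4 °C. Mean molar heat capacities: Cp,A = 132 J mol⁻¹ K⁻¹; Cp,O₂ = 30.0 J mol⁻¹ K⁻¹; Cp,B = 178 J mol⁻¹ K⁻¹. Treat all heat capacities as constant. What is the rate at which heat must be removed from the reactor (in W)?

Q_out = 16300 W

Extent of reaction ξ = 0.868 × 351 = 304.67 mol/h
Reaction term: ξ·ΔH°_rxn = 304.67 × -198 = -60324 kJ/h
Sensible, feed 60.9→25 °C: -1852.9 kJ/h
Outlet flows (mol/h): A 46.332, O₂ 23.666, B 304.67
Sensible, products 25→83.4 °C: 3565.7 kJ/h
Q = ΔH = -58611 kJ/h = -16.281 kW
Heat removed = 16281 W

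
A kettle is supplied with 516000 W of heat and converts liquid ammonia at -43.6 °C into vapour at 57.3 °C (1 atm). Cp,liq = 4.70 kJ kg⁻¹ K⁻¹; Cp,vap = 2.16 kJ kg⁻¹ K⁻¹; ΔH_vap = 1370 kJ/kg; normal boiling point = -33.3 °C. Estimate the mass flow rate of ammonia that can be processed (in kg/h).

ṁ = 1150 kg/h

Δh = 4.70×(-33.3−-43.6) + 1370 + 2.16×(57.3−-33.3) = 1614.1 kJ/kg
Q = 516000 W = 516 kJ/s = 1.8576e+06 kJ/h
ṁ = Q/Δh = 1.8576e+06 / 1614.1 = 1150.9 kg/h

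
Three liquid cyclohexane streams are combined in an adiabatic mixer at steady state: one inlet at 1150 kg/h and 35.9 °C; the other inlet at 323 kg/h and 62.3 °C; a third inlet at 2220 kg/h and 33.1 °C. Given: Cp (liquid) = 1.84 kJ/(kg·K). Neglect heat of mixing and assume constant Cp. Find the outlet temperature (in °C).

T_out = 36.5 °C

Energy balance with Q = 0: Σ ṁᵢCp,ᵢ(T_out − Tᵢ) = 0
T_out = Σ ṁᵢCp,ᵢTᵢ / Σ ṁᵢCp,ᵢ
      = 248200 / 6795.1 = 36.526 °C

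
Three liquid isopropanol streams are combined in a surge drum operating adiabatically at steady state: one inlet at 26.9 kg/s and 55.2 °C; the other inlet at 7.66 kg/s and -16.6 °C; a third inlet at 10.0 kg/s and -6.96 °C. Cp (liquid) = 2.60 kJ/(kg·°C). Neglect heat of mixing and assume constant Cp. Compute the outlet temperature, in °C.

T_out = 28.9 °C

No heat crosses the boundary, so H_out = H_in.
T_out = Σ ṁᵢCp,ᵢTᵢ / Σ ṁᵢCp,ᵢ
      = 3349.1 / 115.86 = 28.908 °C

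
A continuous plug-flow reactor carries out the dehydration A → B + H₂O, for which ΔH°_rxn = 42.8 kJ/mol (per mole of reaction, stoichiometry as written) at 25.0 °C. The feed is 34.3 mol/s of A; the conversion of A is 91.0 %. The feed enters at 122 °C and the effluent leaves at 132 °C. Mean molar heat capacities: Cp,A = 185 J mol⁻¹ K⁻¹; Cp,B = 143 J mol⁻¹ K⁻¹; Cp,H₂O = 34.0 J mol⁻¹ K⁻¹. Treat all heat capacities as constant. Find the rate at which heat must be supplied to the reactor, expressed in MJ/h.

Extent of reaction ξ = 0.910 × 34.3 = 31.213 mol/s
Reaction term: ξ·ΔH°_rxn = 31.213 × 42.8 = 1335.9 kJ/s
Sensible, feed 122→25 °C: -615.51 kJ/s
Outlet flows (mol/s): A 3.087, B 31.213, H₂O 31.213
Sensible, products 25→132 °C: 652.25 kJ/s
Q = ΔH = 1372.7 kJ/s = 1372.7 kW
Heat supplied = 4941.6 MJ/h

Q_in = 4940 MJ/h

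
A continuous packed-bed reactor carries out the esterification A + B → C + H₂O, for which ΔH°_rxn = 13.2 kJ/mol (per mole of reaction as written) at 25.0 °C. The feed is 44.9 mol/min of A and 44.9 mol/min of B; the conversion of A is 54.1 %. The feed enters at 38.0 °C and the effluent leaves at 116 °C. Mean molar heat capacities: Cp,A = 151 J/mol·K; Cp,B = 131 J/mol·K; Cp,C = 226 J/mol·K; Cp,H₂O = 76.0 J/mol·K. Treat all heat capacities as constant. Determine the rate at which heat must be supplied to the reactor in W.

Extent of reaction ξ = 0.541 × 44.9 = 24.291 mol/min
Reaction term: ξ·ΔH°_rxn = 24.291 × 13.2 = 320.64 kJ/min
Sensible, feed 38.0→25 °C: -164.6 kJ/min
Outlet flows (mol/min): A 20.609, B 20.609, C 24.291, H₂O 24.291
Sensible, products 25→116 °C: 1196.4 kJ/min
Q = ΔH = 1352.5 kJ/min = 22.541 kW
Heat supplied = 22541 W

Q_in = 22500 W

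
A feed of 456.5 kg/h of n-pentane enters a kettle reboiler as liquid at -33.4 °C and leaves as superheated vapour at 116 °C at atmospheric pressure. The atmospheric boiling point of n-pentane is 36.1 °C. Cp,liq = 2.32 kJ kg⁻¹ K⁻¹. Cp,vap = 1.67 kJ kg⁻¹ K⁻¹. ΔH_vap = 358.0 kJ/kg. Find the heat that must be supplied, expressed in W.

Q = 82800 W

liquid -33.4→36.1 °C: 161.24 kJ/kg
vaporisation at 36.1 °C: 358 kJ/kg
vapour 36.1→116 °C: 133.43 kJ/kg
Δh = 161.24 + 358 + 133.43 = 652.67 kJ/kg
Q = ṁ·Δh = 456.5 kg/h × 652.67 kJ/kg = 297950 kJ/h
|Q| = 82.763 kW = 82763 W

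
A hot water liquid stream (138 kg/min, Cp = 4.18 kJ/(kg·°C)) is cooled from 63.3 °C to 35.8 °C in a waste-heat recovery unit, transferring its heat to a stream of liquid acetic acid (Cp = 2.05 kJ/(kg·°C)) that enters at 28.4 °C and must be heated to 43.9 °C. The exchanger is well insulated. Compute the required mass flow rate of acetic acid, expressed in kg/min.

Heat released by hot stream: Q = 138 × 4.18 × (63.3 − 35.8) = 15863 kJ/min
Energy balance on cold side (adiabatic exchanger): Q = ṁ_c·Cp_c·(T_c,out − T_c,in)
ṁ_c = 15863 / [2.05 × (43.9 − 28.4)] = 499.23 kg/min

ṁ_c = 499 kg/min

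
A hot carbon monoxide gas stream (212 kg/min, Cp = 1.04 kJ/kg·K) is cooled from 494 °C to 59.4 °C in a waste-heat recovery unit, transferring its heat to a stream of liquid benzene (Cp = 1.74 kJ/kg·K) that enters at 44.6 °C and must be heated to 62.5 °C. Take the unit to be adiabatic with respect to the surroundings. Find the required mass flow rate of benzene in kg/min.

Heat released by hot stream: Q = 212 × 1.04 × (494 − 59.4) = 95821 kJ/min
Energy balance on cold side (adiabatic exchanger): Q = ṁ_c·Cp_c·(T_c,out − T_c,in)
ṁ_c = 95821 / [1.74 × (62.5 − 44.6)] = 3076.5 kg/min

ṁ_c = 3080 kg/min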